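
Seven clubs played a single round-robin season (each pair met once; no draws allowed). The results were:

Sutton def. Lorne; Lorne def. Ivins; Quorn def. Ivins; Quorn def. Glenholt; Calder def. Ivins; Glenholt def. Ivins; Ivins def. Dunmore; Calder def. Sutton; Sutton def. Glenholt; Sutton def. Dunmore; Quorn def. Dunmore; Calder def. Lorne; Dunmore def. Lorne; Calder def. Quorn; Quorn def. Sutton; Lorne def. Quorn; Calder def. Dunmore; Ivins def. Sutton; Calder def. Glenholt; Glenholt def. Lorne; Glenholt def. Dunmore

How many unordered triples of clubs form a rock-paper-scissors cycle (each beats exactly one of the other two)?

Win totals: Ivins 2, Sutton 3, Quorn 4, Dunmore 1, Glenholt 3, Calder 6, Lorne 2.
A club with w wins dominates both others in C(w,2) triples; summing gives 1 + 3 + 6 + 0 + 3 + 15 + 1 = 29 transitive triples.
Total triples C(7,3) = 35, so cyclic triples = 35 − 29 = 6.

6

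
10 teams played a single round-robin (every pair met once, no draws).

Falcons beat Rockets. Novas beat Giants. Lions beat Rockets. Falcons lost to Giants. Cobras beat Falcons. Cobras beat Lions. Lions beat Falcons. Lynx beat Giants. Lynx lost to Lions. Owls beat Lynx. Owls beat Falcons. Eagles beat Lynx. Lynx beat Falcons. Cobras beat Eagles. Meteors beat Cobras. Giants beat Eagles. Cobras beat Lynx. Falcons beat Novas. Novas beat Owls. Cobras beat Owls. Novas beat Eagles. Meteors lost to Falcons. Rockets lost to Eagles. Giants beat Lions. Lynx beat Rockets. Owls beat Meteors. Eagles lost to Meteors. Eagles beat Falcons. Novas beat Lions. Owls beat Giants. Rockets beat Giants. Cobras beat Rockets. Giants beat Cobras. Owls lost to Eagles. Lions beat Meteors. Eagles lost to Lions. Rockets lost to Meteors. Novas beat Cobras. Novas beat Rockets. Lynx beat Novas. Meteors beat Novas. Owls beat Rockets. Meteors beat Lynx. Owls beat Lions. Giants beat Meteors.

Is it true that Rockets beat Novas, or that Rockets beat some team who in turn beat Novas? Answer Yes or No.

Rockets did not beat Novas directly.
Rockets beat Giants, but each of them lost to Novas. No two-step path.

No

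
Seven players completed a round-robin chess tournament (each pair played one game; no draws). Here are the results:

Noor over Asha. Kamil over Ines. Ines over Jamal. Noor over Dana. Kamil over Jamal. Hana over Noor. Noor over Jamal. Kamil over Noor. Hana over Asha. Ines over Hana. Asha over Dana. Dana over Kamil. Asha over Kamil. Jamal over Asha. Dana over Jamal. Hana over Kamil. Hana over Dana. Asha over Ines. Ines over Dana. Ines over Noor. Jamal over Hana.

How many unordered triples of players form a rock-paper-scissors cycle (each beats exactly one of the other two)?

12

Win totals: Dana 2, Asha 3, Hana 4, Jamal 2, Noor 3, Ines 4, Kamil 3.
A player with w wins dominates both others in C(w,2) triples; summing gives 1 + 3 + 6 + 1 + 3 + 6 + 3 = 23 transitive triples.
Total triples C(7,3) = 35, so cyclic triples = 35 − 23 = 12.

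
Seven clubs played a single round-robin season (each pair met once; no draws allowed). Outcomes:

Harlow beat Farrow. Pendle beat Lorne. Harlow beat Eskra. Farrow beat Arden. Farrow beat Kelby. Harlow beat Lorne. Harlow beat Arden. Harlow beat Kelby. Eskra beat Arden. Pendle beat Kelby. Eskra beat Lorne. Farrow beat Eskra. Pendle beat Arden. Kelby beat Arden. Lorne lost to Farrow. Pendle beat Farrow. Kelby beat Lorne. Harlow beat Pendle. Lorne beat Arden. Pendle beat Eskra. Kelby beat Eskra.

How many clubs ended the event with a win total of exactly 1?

Win totals: Eskra 2, Lorne 1, Farrow 4, Pendle 5, Harlow 6, Kelby 3, Arden 0.
Exactly 1: Lorne — 1 club.

1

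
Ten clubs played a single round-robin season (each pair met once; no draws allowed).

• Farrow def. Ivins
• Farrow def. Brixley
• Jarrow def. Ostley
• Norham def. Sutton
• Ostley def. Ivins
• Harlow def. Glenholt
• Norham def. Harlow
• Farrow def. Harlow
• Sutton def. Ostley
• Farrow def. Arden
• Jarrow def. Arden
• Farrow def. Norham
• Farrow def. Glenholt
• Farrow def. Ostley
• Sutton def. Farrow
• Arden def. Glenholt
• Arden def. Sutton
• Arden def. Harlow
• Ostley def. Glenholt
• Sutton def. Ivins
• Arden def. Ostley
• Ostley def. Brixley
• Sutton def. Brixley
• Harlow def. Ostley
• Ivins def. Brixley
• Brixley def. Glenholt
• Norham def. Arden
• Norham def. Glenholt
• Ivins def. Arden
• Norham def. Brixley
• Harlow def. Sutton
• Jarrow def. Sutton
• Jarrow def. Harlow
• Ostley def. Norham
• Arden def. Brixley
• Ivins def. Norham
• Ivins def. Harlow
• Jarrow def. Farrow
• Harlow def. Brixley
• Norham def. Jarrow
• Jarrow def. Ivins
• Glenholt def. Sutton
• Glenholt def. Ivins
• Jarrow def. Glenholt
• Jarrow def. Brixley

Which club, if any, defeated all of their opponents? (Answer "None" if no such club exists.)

None

Highest win total is Jarrow with 8 (out of 9 possible).
Jarrow lost to Norham, so no club went undefeated.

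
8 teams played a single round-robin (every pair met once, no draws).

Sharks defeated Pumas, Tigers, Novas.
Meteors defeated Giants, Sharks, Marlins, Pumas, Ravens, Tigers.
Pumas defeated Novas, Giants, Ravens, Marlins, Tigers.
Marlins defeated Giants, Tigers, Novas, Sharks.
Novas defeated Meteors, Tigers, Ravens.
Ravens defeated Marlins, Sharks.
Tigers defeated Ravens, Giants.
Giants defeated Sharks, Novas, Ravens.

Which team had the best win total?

Win totals: Giants 3, Pumas 5, Ravens 2, Tigers 2, Novas 3, Meteors 6, Sharks 3, Marlins 4.
Meteors leads with 6 wins (next highest: 5).

Meteors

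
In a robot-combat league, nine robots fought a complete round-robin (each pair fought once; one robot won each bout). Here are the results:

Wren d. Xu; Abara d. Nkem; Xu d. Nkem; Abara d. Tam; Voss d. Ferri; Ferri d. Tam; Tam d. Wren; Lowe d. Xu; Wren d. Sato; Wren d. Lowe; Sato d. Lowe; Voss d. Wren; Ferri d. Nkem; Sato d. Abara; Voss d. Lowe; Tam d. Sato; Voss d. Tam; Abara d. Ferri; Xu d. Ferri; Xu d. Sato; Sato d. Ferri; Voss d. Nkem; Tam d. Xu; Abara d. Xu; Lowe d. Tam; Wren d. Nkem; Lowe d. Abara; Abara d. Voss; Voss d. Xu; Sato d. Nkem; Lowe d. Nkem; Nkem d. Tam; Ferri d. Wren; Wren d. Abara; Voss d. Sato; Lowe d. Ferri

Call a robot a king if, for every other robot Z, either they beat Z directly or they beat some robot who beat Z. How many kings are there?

Wren reaches everyone (king).
Lowe reaches everyone (king).
Tam cannot reach Voss in two steps.
Sato reaches everyone (king).
Xu cannot reach Voss in two steps.
Abara reaches everyone (king).
Ferri cannot reach Voss in two steps.
Voss reaches everyone (king).
Nkem cannot reach Lowe, Abara, Ferri, Voss in two steps.
Kings: Wren, Lowe, Sato, Abara, Voss — 5.

5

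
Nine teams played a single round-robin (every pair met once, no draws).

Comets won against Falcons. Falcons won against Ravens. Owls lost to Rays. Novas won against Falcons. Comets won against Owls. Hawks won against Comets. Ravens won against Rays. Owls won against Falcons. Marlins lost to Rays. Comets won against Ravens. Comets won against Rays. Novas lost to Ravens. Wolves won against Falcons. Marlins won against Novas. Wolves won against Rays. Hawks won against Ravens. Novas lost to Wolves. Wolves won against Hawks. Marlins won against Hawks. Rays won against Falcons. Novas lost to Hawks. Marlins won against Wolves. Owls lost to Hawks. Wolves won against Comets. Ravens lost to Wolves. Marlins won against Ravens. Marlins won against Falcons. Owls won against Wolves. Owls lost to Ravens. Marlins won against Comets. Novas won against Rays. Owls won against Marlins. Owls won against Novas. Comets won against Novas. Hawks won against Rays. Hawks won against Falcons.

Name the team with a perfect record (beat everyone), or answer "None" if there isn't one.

None

Highest win total is Wolves with 6 (out of 8 possible).
Wolves lost to Marlins, Owls, so no team went undefeated.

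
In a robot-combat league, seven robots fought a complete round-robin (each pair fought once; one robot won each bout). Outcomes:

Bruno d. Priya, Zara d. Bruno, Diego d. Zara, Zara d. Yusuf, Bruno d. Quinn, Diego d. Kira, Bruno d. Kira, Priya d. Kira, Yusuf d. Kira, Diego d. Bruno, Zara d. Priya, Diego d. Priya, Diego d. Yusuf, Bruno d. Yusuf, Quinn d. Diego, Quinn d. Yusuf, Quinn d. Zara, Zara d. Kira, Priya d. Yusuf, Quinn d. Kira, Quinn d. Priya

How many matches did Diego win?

5

Diego's results: beat Yusuf, Priya, Zara, Kira, Bruno; lost to Quinn.
That is 5 wins.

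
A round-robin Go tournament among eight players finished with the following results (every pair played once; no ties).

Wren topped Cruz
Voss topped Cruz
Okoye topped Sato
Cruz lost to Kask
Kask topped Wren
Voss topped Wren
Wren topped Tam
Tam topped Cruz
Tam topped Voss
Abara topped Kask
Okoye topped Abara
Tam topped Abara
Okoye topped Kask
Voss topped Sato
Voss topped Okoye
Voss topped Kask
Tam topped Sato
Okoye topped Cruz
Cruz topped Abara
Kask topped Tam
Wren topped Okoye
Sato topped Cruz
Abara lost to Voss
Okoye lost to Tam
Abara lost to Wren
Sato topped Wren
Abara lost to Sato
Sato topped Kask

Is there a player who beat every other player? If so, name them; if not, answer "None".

None

Highest win total is Voss with 6 (out of 7 possible).
Voss lost to Tam, so no player went undefeated.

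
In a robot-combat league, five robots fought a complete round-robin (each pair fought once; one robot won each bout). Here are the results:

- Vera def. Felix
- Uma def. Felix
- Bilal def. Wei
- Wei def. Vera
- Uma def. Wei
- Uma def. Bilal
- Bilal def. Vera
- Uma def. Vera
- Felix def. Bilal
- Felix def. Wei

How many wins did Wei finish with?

Wei's results: beat Vera; lost to Felix, Uma, Bilal.
That is 1 win.

1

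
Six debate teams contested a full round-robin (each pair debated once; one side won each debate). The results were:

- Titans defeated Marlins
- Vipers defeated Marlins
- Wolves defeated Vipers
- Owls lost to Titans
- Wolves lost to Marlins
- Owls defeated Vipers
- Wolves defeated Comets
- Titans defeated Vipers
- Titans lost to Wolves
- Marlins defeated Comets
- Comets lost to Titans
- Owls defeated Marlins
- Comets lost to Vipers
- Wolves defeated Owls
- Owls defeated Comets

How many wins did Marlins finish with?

2

Marlins' results: beat Comets, Wolves; lost to Owls, Vipers, Titans.
That is 2 wins.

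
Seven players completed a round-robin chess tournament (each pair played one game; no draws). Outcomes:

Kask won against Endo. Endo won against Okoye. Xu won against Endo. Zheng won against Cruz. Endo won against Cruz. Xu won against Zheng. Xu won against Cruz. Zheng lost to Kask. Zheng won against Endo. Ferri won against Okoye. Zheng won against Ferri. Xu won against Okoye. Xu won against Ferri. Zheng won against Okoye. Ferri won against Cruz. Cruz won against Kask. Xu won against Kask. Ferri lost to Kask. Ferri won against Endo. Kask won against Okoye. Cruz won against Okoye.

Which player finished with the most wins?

Win totals: Kask 4, Zheng 4, Xu 6, Endo 2, Okoye 0, Cruz 2, Ferri 3.
Xu leads with 6 wins (next highest: 4).

Xu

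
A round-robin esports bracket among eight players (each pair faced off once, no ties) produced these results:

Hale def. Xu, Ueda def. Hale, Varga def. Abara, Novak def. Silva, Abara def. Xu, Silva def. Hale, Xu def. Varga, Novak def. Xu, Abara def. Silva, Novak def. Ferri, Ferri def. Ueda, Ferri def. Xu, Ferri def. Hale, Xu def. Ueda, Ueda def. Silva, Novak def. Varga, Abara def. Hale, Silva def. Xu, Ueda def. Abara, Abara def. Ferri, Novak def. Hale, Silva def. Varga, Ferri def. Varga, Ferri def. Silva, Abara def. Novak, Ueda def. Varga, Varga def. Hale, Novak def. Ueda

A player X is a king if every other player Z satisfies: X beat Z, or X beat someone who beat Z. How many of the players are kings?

3

Abara reaches everyone (king).
Ueda reaches everyone (king).
Ferri cannot reach Novak in two steps.
Hale cannot reach Abara, Ferri, Novak, Silva in two steps.
Novak reaches everyone (king).
Silva cannot reach Ferri, Novak in two steps.
Xu cannot reach Ferri, Novak in two steps.
Varga cannot reach Ueda in two steps.
Kings: Abara, Ueda, Novak — 3.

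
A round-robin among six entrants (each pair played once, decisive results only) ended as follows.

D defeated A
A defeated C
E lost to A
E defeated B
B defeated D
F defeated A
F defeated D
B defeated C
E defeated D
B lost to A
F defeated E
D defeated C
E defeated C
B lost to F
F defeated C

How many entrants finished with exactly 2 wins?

2

Win totals: A 3, B 2, C 0, D 2, E 3, F 5.
Exactly 2: B, D — 2 entrants.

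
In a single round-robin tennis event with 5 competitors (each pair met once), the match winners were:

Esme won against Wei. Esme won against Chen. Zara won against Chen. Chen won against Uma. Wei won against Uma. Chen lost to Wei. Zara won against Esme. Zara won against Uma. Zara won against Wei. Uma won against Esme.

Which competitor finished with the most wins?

Zara

Win totals: Zara 4, Uma 1, Chen 1, Wei 2, Esme 2.
Zara leads with 4 wins (next highest: 2).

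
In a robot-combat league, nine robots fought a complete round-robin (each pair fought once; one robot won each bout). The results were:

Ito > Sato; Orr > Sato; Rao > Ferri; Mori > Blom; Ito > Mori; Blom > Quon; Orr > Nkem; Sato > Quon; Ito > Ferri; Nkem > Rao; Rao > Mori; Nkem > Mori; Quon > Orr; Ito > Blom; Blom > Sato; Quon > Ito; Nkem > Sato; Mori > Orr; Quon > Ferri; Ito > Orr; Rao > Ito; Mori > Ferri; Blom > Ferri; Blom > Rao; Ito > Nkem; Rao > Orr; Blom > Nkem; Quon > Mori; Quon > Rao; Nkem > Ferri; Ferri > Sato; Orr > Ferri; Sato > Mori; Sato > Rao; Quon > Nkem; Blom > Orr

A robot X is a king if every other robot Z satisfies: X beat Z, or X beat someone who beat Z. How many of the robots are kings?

Orr cannot reach Ito, Blom in two steps.
Ferri cannot reach Orr, Nkem, Ito, Blom in two steps.
Nkem reaches everyone (king).
Sato reaches everyone (king).
Ito reaches everyone (king).
Blom reaches everyone (king).
Mori cannot reach Ito in two steps.
Rao cannot reach Quon in two steps.
Quon reaches everyone (king).
Kings: Nkem, Sato, Ito, Blom, Quon — 5.

5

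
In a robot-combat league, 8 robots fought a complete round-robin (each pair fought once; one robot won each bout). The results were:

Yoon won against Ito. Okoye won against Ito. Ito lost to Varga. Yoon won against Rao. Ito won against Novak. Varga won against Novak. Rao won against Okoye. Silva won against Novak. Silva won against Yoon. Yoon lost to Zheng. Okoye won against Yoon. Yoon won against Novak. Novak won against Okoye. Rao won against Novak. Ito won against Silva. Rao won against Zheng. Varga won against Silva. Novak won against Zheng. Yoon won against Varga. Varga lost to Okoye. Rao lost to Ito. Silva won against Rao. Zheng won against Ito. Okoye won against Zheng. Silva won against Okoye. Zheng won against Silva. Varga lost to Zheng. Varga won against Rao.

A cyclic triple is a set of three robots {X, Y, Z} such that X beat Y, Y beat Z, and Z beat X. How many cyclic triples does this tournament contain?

19

Win totals: Okoye 4, Varga 4, Yoon 4, Zheng 4, Novak 2, Silva 4, Rao 3, Ito 3.
A robot with w wins dominates both others in C(w,2) triples; summing gives 6 + 6 + 6 + 6 + 1 + 6 + 3 + 3 = 37 transitive triples.
Total triples C(8,3) = 56, so cyclic triples = 56 − 37 = 19.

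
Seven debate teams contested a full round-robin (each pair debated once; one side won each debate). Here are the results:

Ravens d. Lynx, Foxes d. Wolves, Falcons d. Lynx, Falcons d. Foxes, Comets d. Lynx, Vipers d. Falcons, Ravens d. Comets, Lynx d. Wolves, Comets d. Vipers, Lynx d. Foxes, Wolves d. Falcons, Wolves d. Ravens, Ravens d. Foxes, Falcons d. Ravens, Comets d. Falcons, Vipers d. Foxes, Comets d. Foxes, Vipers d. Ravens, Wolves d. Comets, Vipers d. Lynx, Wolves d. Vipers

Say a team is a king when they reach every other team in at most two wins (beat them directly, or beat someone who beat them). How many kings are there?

Ravens reaches everyone (king).
Comets reaches everyone (king).
Falcons cannot reach Vipers in two steps.
Foxes cannot reach Lynx in two steps.
Wolves reaches everyone (king).
Vipers reaches everyone (king).
Lynx reaches everyone (king).
Kings: Ravens, Comets, Wolves, Vipers, Lynx — 5.

5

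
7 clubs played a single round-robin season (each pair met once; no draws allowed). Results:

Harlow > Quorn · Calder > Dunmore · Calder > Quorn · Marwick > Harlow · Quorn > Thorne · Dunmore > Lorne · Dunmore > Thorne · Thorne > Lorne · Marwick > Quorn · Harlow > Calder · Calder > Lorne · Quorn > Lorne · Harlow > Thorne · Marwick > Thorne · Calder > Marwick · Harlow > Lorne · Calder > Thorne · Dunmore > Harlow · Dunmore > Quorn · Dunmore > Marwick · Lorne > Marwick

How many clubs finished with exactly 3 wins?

1

Win totals: Calder 5, Harlow 4, Lorne 1, Marwick 3, Quorn 2, Dunmore 5, Thorne 1.
Exactly 3: Marwick — 1 club.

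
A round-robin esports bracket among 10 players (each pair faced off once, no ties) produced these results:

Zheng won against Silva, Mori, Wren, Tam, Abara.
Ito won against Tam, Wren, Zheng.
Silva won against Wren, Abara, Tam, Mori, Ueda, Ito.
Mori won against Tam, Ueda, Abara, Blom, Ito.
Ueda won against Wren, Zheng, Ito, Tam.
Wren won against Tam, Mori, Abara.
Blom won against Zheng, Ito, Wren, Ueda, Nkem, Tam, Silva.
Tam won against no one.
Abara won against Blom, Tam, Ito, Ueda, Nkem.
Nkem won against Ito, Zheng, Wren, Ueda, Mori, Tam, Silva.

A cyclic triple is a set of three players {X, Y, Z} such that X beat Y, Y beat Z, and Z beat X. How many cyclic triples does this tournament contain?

21

Win totals: Zheng 5, Tam 0, Blom 7, Wren 3, Mori 5, Ito 3, Ueda 4, Abara 5, Silva 6, Nkem 7.
A player with w wins dominates both others in C(w,2) triples; summing gives 10 + 0 + 21 + 3 + 10 + 3 + 6 + 10 + 15 + 21 = 99 transitive triples.
Total triples C(10,3) = 120, so cyclic triples = 120 − 99 = 21.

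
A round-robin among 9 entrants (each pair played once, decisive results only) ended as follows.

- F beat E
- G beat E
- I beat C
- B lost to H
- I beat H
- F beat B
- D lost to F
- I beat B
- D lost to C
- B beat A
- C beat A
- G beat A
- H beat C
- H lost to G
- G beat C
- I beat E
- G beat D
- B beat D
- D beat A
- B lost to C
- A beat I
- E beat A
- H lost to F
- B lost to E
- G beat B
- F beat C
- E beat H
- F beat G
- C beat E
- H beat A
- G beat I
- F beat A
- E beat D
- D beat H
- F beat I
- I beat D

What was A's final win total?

1

A's results: beat I; lost to B, C, D, E, F, G, H.
That is 1 win.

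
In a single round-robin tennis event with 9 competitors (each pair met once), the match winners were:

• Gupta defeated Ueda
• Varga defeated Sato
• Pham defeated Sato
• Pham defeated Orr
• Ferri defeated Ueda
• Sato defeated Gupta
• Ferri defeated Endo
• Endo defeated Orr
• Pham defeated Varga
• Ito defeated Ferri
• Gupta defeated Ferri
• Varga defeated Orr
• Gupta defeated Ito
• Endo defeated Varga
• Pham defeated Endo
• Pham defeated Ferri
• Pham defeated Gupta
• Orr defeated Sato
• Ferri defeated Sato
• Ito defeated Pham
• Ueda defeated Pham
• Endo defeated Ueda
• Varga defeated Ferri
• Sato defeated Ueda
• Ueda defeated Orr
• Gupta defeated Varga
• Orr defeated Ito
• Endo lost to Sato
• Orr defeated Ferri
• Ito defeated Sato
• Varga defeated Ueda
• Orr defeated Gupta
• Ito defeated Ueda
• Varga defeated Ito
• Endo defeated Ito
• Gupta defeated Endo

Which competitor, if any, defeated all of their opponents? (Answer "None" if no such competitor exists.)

None

Highest win total is Pham with 6 (out of 8 possible).
Pham lost to Ueda, Ito, so no competitor went undefeated.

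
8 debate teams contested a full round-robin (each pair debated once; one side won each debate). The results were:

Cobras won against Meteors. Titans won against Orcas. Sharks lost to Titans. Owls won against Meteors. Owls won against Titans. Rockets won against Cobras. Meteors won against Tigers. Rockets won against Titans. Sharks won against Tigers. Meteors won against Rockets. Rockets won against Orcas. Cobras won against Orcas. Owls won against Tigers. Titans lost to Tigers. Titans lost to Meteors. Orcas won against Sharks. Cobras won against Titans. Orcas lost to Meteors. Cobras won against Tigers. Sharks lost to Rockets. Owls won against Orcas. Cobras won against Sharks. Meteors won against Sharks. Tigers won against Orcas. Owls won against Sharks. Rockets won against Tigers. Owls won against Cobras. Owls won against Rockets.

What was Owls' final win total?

Owls' results: beat Titans, Cobras, Sharks, Meteors, Tigers, Orcas, Rockets; lost to no one.
That is 7 wins.

7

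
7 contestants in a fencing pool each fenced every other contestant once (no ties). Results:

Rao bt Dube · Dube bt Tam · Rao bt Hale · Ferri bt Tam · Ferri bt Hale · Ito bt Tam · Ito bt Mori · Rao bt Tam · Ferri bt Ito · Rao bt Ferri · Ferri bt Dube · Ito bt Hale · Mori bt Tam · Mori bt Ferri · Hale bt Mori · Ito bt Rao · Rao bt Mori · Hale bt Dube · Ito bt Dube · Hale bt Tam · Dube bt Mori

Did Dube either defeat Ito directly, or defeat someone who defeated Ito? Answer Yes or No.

Dube did not beat Ito directly.
Dube beat Mori, Tam, but each of them lost to Ito. No two-step path.

No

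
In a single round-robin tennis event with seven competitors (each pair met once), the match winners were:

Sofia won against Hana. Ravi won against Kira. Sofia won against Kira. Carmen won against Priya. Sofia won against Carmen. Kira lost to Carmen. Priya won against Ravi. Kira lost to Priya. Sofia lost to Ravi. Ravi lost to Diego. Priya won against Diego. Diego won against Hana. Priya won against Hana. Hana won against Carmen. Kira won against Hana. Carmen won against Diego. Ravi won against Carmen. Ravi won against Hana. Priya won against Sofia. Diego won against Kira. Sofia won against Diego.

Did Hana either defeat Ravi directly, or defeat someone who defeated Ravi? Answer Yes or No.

No

Hana did not beat Ravi directly.
Hana beat Carmen, but each of them lost to Ravi. No two-step path.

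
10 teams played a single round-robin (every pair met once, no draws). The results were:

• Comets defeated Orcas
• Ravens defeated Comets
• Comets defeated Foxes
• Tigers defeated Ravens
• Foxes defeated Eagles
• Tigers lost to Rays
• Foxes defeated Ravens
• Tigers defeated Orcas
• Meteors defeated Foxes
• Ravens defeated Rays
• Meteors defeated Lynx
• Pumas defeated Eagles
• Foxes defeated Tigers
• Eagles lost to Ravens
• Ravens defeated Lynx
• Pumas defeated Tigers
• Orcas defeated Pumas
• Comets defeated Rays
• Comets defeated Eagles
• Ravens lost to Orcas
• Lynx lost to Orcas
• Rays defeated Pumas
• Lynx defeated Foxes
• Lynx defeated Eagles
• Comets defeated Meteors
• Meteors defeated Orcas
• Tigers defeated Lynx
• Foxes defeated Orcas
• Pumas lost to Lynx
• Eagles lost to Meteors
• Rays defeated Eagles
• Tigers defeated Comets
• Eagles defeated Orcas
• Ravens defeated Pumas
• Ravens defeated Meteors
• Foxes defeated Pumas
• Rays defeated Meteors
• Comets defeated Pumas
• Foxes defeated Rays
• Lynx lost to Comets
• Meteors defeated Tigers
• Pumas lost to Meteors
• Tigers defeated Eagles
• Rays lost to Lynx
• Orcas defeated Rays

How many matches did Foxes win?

Foxes' results: beat Eagles, Rays, Orcas, Ravens, Tigers, Pumas; lost to Lynx, Comets, Meteors.
That is 6 wins.

6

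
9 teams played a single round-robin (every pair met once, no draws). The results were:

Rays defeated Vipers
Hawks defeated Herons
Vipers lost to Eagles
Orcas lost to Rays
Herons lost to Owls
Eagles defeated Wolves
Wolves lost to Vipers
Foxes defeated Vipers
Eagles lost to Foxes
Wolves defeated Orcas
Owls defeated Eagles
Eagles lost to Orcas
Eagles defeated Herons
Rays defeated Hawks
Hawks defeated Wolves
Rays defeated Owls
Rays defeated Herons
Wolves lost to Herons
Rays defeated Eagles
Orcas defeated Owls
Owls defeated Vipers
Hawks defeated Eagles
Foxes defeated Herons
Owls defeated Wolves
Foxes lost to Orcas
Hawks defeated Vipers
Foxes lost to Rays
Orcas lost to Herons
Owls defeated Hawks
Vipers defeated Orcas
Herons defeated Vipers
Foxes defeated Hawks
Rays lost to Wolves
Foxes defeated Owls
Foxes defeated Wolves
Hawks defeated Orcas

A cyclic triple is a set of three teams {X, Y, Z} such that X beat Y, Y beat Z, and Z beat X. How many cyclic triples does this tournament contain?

Win totals: Foxes 6, Rays 7, Hawks 5, Orcas 3, Owls 5, Herons 3, Wolves 2, Eagles 3, Vipers 2.
A team with w wins dominates both others in C(w,2) triples; summing gives 15 + 21 + 10 + 3 + 10 + 3 + 1 + 3 + 1 = 67 transitive triples.
Total triples C(9,3) = 84, so cyclic triples = 84 − 67 = 17.

17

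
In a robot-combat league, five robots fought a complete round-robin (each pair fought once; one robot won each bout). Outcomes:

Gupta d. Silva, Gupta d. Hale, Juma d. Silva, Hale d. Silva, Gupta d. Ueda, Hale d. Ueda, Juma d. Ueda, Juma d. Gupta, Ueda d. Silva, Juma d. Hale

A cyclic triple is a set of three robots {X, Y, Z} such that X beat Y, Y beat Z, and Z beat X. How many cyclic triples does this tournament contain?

0

Win totals: Ueda 1, Gupta 3, Hale 2, Juma 4, Silva 0.
A robot with w wins dominates both others in C(w,2) triples; summing gives 0 + 3 + 1 + 6 + 0 = 10 transitive triples.
Total triples C(5,3) = 10, so cyclic triples = 10 − 10 = 0.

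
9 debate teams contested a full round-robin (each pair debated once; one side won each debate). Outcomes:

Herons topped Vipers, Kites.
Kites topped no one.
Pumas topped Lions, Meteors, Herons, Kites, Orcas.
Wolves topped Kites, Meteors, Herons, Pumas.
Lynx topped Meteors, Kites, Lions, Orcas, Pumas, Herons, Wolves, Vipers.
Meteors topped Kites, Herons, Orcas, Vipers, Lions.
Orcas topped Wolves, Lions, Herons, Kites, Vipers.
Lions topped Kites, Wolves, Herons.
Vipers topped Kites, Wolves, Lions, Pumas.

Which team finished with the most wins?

Lynx

Win totals: Kites 0, Pumas 5, Vipers 4, Herons 2, Orcas 5, Wolves 4, Meteors 5, Lions 3, Lynx 8.
Lynx leads with 8 wins (next highest: 5).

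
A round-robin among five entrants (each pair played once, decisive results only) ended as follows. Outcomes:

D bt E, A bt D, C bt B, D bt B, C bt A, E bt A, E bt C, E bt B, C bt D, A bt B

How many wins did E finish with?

E's results: beat A, B, C; lost to D.
That is 3 wins.

3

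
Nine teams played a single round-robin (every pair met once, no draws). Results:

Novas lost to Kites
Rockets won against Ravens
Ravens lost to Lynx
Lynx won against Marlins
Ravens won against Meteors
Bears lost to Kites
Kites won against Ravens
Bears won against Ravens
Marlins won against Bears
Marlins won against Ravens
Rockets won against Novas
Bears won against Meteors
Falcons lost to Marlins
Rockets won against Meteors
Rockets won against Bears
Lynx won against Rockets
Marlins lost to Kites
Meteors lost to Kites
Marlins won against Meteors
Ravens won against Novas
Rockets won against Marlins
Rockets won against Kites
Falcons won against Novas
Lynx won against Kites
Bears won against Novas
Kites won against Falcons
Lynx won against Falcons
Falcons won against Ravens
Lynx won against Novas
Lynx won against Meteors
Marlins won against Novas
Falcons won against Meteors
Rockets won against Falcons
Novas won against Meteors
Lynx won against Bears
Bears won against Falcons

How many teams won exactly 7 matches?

1

Win totals: Marlins 5, Rockets 7, Ravens 2, Novas 1, Lynx 8, Kites 6, Falcons 3, Bears 4, Meteors 0.
Exactly 7: Rockets — 1 team.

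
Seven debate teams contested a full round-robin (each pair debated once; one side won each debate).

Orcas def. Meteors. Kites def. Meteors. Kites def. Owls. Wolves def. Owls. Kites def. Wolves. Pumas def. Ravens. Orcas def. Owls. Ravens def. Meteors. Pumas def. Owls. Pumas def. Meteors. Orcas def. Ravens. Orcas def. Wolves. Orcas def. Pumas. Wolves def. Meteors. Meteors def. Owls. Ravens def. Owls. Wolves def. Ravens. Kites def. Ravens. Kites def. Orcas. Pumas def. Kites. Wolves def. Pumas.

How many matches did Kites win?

Kites' results: beat Owls, Meteors, Ravens, Wolves, Orcas; lost to Pumas.
That is 5 wins.

5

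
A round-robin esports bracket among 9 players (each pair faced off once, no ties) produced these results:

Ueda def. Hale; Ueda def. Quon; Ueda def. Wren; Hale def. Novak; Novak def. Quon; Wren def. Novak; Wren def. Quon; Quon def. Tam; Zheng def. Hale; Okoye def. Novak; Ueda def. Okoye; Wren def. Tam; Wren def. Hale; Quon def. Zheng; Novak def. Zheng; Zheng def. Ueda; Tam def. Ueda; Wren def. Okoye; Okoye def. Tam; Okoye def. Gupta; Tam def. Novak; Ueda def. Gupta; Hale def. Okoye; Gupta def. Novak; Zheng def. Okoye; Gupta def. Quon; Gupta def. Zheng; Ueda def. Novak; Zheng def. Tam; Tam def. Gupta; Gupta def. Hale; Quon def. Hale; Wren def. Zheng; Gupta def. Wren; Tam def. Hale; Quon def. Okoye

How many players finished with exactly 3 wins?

Win totals: Zheng 4, Gupta 5, Ueda 6, Tam 4, Novak 2, Wren 6, Okoye 3, Hale 2, Quon 4.
Exactly 3: Okoye — 1 player.

1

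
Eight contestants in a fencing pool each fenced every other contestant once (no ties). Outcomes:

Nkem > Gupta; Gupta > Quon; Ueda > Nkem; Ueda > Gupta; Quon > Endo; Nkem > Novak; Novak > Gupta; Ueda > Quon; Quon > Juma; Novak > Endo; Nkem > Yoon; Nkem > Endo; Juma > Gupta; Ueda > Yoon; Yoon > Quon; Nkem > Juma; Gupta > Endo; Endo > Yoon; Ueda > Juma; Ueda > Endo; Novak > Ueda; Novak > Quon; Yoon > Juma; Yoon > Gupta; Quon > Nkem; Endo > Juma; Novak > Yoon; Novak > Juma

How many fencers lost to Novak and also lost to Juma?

Novak beat: Gupta, Yoon, Quon, Endo, Juma, Ueda.
Juma beat: Gupta.
Both beat: Gupta — 1.

1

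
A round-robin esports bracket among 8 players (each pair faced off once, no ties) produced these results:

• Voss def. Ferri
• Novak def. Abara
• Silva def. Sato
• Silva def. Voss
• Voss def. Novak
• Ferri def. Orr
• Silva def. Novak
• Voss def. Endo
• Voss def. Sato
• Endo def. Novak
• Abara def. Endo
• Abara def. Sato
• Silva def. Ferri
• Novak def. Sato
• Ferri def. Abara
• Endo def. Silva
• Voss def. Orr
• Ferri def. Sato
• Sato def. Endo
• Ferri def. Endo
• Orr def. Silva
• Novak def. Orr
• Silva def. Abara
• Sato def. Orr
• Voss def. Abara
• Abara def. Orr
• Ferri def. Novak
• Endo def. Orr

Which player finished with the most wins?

Win totals: Sato 2, Orr 1, Ferri 5, Voss 6, Novak 3, Silva 5, Endo 3, Abara 3.
Voss leads with 6 wins (next highest: 5).

Voss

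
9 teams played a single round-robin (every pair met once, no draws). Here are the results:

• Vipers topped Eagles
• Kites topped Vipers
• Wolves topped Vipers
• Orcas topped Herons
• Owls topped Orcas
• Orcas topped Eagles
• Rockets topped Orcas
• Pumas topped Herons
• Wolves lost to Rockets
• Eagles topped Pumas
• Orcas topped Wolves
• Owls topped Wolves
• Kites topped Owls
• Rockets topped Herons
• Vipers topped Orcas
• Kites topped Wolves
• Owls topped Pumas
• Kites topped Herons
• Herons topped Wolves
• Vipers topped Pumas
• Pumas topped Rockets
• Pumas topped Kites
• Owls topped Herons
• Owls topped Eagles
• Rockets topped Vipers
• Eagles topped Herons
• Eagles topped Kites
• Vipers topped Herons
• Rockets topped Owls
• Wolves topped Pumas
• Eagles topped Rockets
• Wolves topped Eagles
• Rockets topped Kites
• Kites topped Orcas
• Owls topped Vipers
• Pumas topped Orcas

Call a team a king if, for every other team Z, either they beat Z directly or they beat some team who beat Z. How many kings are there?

Orcas cannot reach Owls in two steps.
Rockets reaches everyone (king).
Pumas reaches everyone (king).
Owls reaches everyone (king).
Vipers cannot reach Owls in two steps.
Kites cannot reach Rockets in two steps.
Wolves cannot reach Owls in two steps.
Eagles reaches everyone (king).
Herons cannot reach Orcas, Rockets, Owls, Kites in two steps.
Kings: Rockets, Pumas, Owls, Eagles — 4.

4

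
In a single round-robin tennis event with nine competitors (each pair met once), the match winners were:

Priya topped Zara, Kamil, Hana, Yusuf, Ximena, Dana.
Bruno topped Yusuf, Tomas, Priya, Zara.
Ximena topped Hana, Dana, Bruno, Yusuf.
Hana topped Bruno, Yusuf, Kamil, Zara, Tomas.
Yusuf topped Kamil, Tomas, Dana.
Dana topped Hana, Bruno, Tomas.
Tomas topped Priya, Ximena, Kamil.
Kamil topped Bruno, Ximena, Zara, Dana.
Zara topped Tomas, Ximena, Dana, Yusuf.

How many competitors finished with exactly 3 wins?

Win totals: Bruno 4, Hana 5, Dana 3, Kamil 4, Ximena 4, Priya 6, Yusuf 3, Zara 4, Tomas 3.
Exactly 3: Dana, Yusuf, Tomas — 3 competitors.

3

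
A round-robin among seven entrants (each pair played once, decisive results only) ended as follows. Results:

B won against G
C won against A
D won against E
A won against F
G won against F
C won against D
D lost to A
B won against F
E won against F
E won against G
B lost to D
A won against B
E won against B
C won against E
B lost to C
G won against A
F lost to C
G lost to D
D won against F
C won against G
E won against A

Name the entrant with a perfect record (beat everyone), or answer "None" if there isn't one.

C has 6 wins out of 6 opponents — a perfect record.

C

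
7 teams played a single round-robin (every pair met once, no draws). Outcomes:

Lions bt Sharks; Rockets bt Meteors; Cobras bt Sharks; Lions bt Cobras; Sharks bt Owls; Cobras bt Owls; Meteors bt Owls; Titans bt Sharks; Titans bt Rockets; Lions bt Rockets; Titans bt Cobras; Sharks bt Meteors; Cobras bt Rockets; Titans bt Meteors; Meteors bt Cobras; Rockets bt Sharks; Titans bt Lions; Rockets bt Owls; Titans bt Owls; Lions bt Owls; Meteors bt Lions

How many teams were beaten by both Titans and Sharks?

2

Titans beat: Rockets, Lions, Cobras, Meteors, Sharks, Owls.
Sharks beat: Meteors, Owls.
Both beat: Meteors, Owls — 2.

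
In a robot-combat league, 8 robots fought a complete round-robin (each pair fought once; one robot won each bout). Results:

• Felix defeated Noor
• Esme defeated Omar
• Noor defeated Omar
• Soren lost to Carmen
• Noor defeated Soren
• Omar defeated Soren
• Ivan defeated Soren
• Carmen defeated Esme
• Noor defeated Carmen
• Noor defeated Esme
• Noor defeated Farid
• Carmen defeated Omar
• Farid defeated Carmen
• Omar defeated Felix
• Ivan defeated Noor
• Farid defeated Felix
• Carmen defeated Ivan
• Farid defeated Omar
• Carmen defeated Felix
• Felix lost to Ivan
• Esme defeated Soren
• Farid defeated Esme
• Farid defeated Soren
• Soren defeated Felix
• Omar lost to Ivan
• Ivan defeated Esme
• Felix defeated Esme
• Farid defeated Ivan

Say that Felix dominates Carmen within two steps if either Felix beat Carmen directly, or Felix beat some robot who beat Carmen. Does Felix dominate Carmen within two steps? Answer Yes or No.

Yes

Felix did not beat Carmen directly.
Felix beat Noor, Esme. Of those, Noor beat Carmen.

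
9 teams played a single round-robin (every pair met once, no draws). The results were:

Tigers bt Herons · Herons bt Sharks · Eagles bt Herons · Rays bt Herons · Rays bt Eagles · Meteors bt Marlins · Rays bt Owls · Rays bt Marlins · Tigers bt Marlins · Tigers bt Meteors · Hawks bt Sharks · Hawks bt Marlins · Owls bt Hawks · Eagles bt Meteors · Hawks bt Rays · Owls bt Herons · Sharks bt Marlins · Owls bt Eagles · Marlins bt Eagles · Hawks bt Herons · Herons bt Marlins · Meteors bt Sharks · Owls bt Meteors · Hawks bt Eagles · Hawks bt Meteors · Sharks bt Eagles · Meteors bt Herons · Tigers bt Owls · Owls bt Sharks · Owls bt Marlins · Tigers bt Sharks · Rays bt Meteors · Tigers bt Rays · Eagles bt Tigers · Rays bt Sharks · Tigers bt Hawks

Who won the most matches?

Tigers

Win totals: Marlins 1, Meteors 3, Herons 2, Sharks 2, Rays 6, Owls 6, Eagles 3, Tigers 7, Hawks 6.
Tigers leads with 7 wins (next highest: 6).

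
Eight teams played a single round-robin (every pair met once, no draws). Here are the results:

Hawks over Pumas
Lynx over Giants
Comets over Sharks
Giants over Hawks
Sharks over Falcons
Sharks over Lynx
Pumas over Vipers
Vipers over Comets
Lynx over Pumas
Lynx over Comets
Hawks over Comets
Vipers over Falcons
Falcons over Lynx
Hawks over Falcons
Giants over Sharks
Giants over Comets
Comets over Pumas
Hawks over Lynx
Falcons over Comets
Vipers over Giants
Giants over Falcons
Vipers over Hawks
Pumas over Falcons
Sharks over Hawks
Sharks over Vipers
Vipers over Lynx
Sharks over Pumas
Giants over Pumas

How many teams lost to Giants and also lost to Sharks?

3

Giants beat: Hawks, Pumas, Comets, Falcons, Sharks.
Sharks beat: Lynx, Hawks, Vipers, Pumas, Falcons.
Both beat: Hawks, Pumas, Falcons — 3.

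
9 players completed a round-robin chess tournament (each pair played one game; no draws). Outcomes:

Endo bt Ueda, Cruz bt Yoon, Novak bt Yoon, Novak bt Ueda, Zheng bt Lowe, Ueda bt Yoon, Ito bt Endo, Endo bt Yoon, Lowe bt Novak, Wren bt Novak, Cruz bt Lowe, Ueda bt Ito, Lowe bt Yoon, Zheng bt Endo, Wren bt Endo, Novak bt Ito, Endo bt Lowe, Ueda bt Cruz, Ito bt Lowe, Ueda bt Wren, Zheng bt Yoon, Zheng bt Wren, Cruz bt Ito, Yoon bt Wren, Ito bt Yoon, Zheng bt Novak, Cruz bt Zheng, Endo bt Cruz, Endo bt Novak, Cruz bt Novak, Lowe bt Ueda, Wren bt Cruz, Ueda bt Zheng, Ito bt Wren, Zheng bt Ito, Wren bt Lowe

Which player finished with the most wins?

Zheng

Win totals: Lowe 3, Novak 3, Yoon 1, Ito 4, Wren 4, Zheng 6, Endo 5, Cruz 5, Ueda 5.
Zheng leads with 6 wins (next highest: 5).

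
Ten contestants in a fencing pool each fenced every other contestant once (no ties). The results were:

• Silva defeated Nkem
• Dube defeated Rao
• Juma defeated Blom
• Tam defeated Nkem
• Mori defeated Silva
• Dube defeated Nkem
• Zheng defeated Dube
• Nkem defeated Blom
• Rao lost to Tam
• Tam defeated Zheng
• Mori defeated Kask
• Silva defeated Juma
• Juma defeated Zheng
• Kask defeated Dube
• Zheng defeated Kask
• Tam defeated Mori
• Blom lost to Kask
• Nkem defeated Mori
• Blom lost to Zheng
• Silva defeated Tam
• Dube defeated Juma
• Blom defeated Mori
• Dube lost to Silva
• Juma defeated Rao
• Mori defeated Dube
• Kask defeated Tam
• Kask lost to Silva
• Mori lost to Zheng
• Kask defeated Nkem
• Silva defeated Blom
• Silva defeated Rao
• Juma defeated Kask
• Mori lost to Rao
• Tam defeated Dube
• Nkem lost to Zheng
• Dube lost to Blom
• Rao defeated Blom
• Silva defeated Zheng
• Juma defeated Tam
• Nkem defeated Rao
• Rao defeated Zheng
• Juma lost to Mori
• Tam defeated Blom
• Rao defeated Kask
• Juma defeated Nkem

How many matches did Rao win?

Rao's results: beat Zheng, Blom, Kask, Mori; lost to Juma, Dube, Nkem, Tam, Silva.
That is 4 wins.

4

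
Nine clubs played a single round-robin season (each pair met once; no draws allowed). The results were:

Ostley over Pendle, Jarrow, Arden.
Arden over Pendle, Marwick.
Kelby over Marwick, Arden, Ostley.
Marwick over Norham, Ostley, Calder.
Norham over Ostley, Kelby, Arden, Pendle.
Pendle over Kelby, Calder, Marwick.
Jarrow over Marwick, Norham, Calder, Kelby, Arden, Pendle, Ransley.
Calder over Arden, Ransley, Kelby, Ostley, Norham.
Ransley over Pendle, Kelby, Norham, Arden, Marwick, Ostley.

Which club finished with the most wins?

Jarrow

Win totals: Ostley 3, Calder 5, Norham 4, Jarrow 7, Marwick 3, Pendle 3, Arden 2, Ransley 6, Kelby 3.
Jarrow leads with 7 wins (next highest: 6).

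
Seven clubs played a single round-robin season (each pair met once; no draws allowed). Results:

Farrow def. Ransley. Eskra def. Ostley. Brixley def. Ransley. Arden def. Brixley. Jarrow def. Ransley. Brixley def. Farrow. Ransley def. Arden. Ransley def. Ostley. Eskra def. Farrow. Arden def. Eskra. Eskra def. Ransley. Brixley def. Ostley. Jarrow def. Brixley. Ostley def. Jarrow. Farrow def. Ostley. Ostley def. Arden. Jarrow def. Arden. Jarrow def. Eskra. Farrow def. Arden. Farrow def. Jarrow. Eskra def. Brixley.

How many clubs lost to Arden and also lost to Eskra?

Arden beat: Brixley, Eskra.
Eskra beat: Ostley, Ransley, Farrow, Brixley.
Both beat: Brixley — 1.

1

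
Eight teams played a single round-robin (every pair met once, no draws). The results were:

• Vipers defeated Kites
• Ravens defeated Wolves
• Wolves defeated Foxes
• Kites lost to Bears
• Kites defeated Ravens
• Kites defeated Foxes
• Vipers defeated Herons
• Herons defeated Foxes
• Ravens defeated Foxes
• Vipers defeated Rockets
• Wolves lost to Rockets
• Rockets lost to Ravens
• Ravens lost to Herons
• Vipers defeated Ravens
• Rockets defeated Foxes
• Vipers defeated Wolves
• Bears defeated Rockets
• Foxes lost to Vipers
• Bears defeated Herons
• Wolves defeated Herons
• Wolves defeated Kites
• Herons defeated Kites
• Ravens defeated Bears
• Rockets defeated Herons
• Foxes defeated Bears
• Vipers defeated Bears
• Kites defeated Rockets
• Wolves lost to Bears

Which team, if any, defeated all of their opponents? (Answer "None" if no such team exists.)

Vipers

Vipers has 7 wins out of 7 opponents — a perfect record.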